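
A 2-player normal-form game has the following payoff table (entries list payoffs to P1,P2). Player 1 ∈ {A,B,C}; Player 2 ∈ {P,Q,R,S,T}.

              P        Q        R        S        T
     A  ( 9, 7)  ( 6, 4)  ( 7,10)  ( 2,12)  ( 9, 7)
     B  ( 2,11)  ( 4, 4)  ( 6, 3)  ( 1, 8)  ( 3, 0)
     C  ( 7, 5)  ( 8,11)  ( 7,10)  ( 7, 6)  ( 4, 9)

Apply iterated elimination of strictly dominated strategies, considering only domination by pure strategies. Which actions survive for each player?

P1 drop B (A beats it: P:9>2 Q:6>4 R:7>6 S:2>1 T:9>3)
P2 drop P (R beats it: A:10>7 C:10>5)
P2 drop T (R beats it: A:10>7 C:10>9)
P1→{A,C} P2→{Q,R,S}

Survivors P1:{A,C} P2:{Q,R,S}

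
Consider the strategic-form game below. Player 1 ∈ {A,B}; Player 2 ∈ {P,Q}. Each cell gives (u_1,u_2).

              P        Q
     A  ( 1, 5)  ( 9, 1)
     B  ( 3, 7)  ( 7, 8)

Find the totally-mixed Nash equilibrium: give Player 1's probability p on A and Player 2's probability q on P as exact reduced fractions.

(p,q) = (1/5, 1/2)

P1 indiff ⇒ q·1+(1-q)·9 = q·3+(1-q)·7 ⇒ q(-2) = (1-q)(-2) ⇒ q = 1/2
P2 indiff ⇒ p·5+(1-p)·7 = p·1+(1-p)·8 ⇒ p(4) = (1-p)(1) ⇒ p = 1/5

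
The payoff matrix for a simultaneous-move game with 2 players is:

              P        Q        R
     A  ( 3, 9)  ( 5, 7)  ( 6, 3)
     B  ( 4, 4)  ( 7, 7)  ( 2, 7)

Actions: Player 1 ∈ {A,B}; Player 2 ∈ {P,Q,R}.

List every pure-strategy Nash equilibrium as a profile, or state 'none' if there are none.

(A,P): not NE [P1→B gives 4>3]
(A,Q): not NE [P1→B gives 7>5; P2→P gives 9>7]
(A,R): not NE [P2→P gives 9>3]
(B,P): not NE [P2→R gives 7>4]
(B,Q): NE
(B,R): not NE [P1→A gives 6>2]

NE set: (B,Q)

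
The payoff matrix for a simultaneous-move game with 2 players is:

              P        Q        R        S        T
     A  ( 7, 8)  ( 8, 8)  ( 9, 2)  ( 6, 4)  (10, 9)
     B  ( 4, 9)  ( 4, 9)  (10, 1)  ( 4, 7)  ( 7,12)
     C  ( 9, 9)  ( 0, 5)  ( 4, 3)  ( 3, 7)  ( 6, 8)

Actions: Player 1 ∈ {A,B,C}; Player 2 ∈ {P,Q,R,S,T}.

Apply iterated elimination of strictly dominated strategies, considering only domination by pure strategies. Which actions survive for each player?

Remaining: P1:{A,C} P2:{P,T}

P2 drop Q (T beats it: A:9>8 B:12>9 C:8>5)
P2 drop R (P beats it: A:8>2 B:9>1 C:9>3)
P1 drop B (A beats it: P:7>4 S:6>4 T:10>7)
P2 drop S (P beats it: A:8>4 C:9>7)
P1→{A,C} P2→{P,T}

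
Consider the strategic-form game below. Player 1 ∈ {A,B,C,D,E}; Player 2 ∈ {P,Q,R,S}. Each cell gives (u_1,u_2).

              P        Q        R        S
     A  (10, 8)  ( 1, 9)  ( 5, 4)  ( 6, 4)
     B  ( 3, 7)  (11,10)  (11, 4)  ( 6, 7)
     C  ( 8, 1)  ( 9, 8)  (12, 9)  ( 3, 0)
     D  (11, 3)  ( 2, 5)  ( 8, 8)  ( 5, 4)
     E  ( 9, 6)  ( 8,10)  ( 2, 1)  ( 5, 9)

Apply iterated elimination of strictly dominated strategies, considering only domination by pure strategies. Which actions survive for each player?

IESDS → P1:{B,C} P2:{Q,R}

P2 drop P (Q beats it: A:9>8 B:10>7 C:8>1 D:5>3 E:10>6)
P1 drop D (B beats it: Q:11>2 R:11>8 S:6>5)
P1 drop E (B beats it: Q:11>8 R:11>2 S:6>5)
P2 drop S (Q beats it: A:9>4 B:10>7 C:8>0)
P1 drop A (B beats it: Q:11>1 R:11>5)
P1→{B,C} P2→{Q,R}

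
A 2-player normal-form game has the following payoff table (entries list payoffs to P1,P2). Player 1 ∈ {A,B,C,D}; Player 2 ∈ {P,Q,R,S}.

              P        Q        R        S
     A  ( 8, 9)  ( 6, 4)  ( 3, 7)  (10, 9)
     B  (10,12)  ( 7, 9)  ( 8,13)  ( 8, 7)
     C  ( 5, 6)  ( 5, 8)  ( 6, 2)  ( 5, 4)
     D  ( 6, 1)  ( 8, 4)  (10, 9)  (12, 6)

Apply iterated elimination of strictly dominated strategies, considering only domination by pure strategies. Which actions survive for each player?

P1 drop C (B beats it: P:10>5 Q:7>5 R:8>6 S:8>5)
P2 drop Q (R beats it: A:7>4 B:13>9 D:9>4)
P1→{A,B,D} P2→{P,R,S}

IESDS → P1:{A,B,D} P2:{P,R,S}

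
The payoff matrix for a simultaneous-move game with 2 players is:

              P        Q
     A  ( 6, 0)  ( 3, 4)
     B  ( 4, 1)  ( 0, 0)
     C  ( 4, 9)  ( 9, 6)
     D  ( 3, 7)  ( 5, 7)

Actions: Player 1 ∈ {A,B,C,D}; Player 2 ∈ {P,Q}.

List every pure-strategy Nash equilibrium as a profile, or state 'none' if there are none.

No pure NE.

(A,P): not NE [P2→Q gives 4>0]
(A,Q): not NE [P1→C gives 9>3]
(B,P): not NE [P1→A gives 6>4]
(B,Q): not NE [P1→C gives 9>0; P2→P gives 1>0]
(C,P): not NE [P1→A gives 6>4]
(C,Q): not NE [P2→P gives 9>6]
(D,P): not NE [P1→A gives 6>3]
(D,Q): not NE [P1→C gives 9>5]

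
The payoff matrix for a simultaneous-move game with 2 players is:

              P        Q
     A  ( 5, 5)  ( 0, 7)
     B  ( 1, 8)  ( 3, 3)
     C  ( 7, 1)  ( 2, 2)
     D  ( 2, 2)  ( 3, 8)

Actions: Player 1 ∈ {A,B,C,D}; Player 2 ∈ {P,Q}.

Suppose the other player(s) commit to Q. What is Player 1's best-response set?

BR_1 = {B,D}

u_1(A vs Q) = 0
u_1(B vs Q) = 3
u_1(C vs Q) = 2
u_1(D vs Q) = 3
max payoff 3 at {B,D}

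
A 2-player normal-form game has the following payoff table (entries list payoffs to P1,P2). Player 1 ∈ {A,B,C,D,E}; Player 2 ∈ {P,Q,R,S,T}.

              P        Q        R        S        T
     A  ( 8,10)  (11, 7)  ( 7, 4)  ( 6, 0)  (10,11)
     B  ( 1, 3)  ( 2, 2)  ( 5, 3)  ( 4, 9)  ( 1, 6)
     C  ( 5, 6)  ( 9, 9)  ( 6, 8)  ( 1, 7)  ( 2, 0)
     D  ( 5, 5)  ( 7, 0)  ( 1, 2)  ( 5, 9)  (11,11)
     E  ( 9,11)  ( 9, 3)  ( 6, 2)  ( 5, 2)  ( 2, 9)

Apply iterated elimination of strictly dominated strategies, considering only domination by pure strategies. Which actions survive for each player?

P1 drop B (A beats it: P:8>1 Q:11>2 R:7>5 S:6>4 T:10>1)
P1 drop C (A beats it: P:8>5 Q:11>9 R:7>6 S:6>1 T:10>2)
P2 drop Q (P beats it: A:10>7 D:5>0 E:11>3)
P2 drop R (P beats it: A:10>4 D:5>2 E:11>2)
P2 drop S (T beats it: A:11>0 D:11>9 E:9>2)
P1→{A,D,E} P2→{P,T}

Remaining: P1:{A,D,E} P2:{P,T}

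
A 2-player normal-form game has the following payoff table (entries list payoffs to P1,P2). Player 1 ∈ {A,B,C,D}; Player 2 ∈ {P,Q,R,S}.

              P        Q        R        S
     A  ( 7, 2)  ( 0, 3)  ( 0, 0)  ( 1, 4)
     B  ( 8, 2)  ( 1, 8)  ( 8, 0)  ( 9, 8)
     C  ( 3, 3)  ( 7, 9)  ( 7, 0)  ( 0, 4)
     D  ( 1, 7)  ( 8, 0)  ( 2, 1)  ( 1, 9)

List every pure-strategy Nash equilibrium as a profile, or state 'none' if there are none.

(A,P): not NE [P1→B gives 8>7; P2→S gives 4>2]
(A,Q): not NE [P1→D gives 8>0; P2→S gives 4>3]
(A,R): not NE [P1→B gives 8>0; P2→S gives 4>0]
(A,S): not NE [P1→B gives 9>1]
(B,P): not NE [P2→S gives 8>2]
(B,Q): not NE [P1→D gives 8>1]
(B,R): not NE [P2→S gives 8>0]
(B,S): NE
(C,P): not NE [P1→B gives 8>3; P2→Q gives 9>3]
(C,Q): not NE [P1→D gives 8>7]
(C,R): not NE [P1→B gives 8>7; P2→Q gives 9>0]
(C,S): not NE [P1→B gives 9>0; P2→Q gives 9>4]
(D,P): not NE [P1→B gives 8>1; P2→S gives 9>7]
(D,Q): not NE [P2→S gives 9>0]
(D,R): not NE [P1→B gives 8>2; P2→S gives 9>1]
(D,S): not NE [P1→B gives 9>1]

Nash profiles: (B,S)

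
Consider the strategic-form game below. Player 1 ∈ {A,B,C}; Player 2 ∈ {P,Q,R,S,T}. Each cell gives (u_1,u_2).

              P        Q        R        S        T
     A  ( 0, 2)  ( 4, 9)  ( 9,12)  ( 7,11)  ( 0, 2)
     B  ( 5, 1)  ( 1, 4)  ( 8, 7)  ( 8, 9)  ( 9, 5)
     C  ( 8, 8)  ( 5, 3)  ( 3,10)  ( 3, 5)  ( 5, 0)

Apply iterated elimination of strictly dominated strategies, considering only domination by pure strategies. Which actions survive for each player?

P2 drop P (R beats it: A:12>2 B:7>1 C:10>8)
P2 drop Q (R beats it: A:12>9 B:7>4 C:10>3)
P1 drop C (B beats it: R:8>3 S:8>3 T:9>5)
P2 drop T (R beats it: A:12>2 B:7>5)
P1→{A,B} P2→{R,S}

Remaining: P1:{A,B} P2:{R,S}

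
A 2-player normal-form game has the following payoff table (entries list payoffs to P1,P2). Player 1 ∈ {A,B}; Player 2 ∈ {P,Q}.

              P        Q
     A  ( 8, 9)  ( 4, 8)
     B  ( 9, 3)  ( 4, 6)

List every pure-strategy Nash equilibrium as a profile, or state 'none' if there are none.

Nash profiles: (B,Q)

(A,P): not NE [P1→B gives 9>8]
(A,Q): not NE [P2→P gives 9>8]
(B,P): not NE [P2→Q gives 6>3]
(B,Q): NE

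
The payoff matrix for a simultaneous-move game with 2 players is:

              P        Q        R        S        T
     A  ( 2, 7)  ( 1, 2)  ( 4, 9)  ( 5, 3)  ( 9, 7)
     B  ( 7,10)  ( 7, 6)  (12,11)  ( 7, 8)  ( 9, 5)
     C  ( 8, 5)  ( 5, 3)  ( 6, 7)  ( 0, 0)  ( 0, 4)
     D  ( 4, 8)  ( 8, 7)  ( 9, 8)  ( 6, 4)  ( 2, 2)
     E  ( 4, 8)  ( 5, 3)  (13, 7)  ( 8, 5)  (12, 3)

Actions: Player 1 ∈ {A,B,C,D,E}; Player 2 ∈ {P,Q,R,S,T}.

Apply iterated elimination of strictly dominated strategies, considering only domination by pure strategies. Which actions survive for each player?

IESDS → P1:{B,C,E} P2:{P,R}

P1 drop A (E beats it: P:4>2 Q:5>1 R:13>4 S:8>5 T:12>9)
P2 drop Q (P beats it: B:10>6 C:5>3 D:8>7 E:8>3)
P1 drop D (B beats it: P:7>4 R:12>9 S:7>6 T:9>2)
P2 drop S (P beats it: B:10>8 C:5>0 E:8>5)
P2 drop T (P beats it: B:10>5 C:5>4 E:8>3)
P1→{B,C,E} P2→{P,R}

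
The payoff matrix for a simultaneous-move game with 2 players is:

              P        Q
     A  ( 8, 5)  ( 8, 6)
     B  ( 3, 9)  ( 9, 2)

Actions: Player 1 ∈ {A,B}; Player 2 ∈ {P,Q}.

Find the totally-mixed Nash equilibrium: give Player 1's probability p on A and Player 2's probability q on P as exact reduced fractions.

P1 mixes 7/8 on A; P2 mixes 1/6 on P

P1 indiff ⇒ q·8+(1-q)·8 = q·3+(1-q)·9 ⇒ q(5) = (1-q)(1) ⇒ q = 1/6
P2 indiff ⇒ p·5+(1-p)·9 = p·6+(1-p)·2 ⇒ p(-1) = (1-p)(-7) ⇒ p = 7/8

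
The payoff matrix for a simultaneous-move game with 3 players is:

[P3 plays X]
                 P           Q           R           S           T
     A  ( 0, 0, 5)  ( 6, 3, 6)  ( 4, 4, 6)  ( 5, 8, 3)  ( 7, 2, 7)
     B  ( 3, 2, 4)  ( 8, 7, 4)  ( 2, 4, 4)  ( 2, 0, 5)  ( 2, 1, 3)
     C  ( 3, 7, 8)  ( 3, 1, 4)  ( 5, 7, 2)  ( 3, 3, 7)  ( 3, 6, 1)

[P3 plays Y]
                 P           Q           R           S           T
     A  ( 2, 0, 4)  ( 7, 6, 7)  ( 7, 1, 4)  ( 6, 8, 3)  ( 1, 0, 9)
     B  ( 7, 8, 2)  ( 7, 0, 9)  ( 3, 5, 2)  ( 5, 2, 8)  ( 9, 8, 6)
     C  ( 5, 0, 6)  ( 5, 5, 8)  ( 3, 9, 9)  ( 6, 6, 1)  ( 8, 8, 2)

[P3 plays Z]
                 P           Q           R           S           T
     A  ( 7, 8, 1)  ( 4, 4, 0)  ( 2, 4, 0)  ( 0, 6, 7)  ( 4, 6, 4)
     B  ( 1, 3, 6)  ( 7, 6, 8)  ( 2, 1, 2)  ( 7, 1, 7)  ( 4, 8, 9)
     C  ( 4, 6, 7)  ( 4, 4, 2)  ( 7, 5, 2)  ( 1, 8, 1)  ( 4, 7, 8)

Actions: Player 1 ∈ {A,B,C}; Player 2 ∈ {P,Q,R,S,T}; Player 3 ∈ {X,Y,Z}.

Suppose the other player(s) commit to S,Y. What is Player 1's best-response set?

u_1(A vs S,Y) = 6
u_1(B vs S,Y) = 5
u_1(C vs S,Y) = 6
max payoff 6 at {A,C}

P1 best: {A,C}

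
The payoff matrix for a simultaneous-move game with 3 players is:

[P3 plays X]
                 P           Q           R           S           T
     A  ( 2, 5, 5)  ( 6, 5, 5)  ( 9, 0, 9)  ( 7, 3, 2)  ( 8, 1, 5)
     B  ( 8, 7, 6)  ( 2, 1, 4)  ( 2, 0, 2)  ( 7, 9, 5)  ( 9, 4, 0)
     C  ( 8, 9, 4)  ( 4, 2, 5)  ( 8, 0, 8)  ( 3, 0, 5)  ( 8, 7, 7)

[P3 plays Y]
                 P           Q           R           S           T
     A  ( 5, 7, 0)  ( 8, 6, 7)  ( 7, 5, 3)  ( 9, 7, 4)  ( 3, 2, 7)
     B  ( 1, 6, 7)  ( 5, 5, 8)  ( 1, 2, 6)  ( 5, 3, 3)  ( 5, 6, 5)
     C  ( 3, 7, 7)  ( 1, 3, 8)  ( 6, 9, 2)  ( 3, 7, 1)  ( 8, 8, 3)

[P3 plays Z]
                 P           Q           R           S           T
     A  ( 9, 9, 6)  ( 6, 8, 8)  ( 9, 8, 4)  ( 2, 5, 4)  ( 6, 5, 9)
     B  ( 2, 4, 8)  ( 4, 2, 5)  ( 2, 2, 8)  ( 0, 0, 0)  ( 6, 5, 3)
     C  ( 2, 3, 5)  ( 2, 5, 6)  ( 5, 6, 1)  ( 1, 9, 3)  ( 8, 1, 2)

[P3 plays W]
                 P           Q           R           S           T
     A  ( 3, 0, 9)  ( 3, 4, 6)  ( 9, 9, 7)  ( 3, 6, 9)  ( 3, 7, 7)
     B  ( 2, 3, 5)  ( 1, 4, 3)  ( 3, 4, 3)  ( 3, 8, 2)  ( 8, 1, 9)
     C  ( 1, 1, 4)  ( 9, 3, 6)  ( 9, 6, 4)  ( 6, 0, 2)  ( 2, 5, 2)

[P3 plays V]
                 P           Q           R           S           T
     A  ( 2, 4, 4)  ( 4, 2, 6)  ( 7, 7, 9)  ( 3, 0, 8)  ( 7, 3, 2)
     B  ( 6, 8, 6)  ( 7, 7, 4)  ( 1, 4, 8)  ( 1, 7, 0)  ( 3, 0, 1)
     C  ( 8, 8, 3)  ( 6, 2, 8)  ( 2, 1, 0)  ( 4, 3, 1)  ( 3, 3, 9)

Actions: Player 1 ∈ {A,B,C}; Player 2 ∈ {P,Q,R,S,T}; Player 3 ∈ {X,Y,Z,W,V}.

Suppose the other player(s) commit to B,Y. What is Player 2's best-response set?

u_2(P vs B,Y) = 6
u_2(Q vs B,Y) = 5
u_2(R vs B,Y) = 2
u_2(S vs B,Y) = 3
u_2(T vs B,Y) = 6
max payoff 6 at {P,T}

P2 best: {P,T}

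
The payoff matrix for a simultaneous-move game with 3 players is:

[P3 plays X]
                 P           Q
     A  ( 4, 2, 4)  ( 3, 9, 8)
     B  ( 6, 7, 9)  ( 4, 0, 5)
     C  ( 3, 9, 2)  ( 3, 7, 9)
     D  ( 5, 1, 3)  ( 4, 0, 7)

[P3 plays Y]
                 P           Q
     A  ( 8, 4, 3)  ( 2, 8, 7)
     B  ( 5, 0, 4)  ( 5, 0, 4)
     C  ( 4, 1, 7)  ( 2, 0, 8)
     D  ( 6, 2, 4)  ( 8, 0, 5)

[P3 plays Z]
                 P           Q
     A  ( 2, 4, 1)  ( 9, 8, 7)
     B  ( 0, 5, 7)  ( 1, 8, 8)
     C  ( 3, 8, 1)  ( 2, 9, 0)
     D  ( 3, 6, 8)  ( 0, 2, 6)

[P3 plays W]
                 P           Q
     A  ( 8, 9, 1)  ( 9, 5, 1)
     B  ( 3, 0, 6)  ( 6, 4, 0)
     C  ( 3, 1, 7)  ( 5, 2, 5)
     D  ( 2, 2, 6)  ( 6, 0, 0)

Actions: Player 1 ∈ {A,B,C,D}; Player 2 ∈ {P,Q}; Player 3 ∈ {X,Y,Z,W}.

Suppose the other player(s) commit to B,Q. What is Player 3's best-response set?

P3 best: {Z}

u_3(X vs B,Q) = 5
u_3(Y vs B,Q) = 4
u_3(Z vs B,Q) = 8
u_3(W vs B,Q) = 0
max payoff 8 at {Z}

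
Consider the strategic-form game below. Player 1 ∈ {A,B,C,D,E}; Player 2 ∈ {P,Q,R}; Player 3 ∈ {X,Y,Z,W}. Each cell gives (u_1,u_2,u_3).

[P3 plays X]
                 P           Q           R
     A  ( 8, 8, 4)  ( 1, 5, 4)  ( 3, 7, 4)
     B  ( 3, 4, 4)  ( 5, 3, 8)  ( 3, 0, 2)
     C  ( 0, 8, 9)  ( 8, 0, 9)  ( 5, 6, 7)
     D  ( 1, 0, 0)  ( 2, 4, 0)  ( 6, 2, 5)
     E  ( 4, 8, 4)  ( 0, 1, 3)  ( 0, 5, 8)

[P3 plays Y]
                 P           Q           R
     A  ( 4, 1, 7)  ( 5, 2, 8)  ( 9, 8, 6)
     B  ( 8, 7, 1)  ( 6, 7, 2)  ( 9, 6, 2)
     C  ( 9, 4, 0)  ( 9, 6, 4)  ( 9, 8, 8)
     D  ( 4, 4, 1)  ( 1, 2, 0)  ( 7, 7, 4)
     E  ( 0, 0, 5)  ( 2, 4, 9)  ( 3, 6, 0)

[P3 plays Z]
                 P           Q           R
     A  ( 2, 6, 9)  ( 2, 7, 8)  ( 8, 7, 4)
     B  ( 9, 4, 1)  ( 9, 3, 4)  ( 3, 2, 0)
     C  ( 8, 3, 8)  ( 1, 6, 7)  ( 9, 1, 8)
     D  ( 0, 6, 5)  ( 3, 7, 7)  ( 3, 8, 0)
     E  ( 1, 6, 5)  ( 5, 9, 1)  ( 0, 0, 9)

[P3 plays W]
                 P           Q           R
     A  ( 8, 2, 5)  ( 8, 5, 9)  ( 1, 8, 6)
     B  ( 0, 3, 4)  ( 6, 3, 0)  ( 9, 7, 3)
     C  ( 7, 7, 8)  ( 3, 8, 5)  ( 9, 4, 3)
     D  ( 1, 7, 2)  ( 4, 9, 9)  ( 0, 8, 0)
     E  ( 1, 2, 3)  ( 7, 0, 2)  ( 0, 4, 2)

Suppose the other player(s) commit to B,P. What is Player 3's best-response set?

P3 best: {X,W}

u_3(X vs B,P) = 4
u_3(Y vs B,P) = 1
u_3(Z vs B,P) = 1
u_3(W vs B,P) = 4
max payoff 4 at {X,W}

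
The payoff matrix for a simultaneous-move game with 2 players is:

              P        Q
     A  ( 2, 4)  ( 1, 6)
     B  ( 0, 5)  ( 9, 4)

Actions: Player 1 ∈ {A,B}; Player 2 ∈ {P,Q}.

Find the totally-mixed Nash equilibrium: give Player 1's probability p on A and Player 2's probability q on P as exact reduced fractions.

P1 mixes 1/3 on A; P2 mixes 4/5 on P

P1 indiff ⇒ q·2+(1-q)·1 = q·0+(1-q)·9 ⇒ q(2) = (1-q)(8) ⇒ q = 4/5
P2 indiff ⇒ p·4+(1-p)·5 = p·6+(1-p)·4 ⇒ p(-2) = (1-p)(-1) ⇒ p = 1/3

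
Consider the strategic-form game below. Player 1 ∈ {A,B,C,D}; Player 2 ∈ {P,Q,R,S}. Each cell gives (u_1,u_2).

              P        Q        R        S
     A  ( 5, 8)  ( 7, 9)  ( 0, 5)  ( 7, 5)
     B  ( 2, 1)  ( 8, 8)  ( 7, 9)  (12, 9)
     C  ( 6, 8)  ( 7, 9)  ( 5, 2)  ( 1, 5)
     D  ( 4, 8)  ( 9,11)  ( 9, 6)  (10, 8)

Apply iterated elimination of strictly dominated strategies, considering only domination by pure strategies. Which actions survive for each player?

P2 drop P (Q beats it: A:9>8 B:8>1 C:9>8 D:11>8)
P1 drop A (B beats it: Q:8>7 R:7>0 S:12>7)
P1 drop C (B beats it: Q:8>7 R:7>5 S:12>1)
P1→{B,D} P2→{Q,R,S}

Survivors P1:{B,D} P2:{Q,R,S}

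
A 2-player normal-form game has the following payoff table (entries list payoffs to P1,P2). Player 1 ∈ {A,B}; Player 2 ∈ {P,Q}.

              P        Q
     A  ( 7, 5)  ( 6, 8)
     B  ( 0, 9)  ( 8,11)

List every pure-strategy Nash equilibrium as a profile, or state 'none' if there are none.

Nash profiles: (B,Q)

(A,P): not NE [P2→Q gives 8>5]
(A,Q): not NE [P1→B gives 8>6]
(B,P): not NE [P1→A gives 7>0; P2→Q gives 11>9]
(B,Q): NE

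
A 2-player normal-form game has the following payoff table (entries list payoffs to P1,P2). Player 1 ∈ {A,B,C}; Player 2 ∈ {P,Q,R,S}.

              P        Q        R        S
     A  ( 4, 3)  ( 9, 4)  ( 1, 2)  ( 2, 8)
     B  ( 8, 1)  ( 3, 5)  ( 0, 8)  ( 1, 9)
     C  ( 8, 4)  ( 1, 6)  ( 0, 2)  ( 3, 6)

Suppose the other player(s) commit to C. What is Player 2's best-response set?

u_2(P vs C) = 4
u_2(Q vs C) = 6
u_2(R vs C) = 2
u_2(S vs C) = 6
max payoff 6 at {Q,S}

argmax u_2 = {Q,S}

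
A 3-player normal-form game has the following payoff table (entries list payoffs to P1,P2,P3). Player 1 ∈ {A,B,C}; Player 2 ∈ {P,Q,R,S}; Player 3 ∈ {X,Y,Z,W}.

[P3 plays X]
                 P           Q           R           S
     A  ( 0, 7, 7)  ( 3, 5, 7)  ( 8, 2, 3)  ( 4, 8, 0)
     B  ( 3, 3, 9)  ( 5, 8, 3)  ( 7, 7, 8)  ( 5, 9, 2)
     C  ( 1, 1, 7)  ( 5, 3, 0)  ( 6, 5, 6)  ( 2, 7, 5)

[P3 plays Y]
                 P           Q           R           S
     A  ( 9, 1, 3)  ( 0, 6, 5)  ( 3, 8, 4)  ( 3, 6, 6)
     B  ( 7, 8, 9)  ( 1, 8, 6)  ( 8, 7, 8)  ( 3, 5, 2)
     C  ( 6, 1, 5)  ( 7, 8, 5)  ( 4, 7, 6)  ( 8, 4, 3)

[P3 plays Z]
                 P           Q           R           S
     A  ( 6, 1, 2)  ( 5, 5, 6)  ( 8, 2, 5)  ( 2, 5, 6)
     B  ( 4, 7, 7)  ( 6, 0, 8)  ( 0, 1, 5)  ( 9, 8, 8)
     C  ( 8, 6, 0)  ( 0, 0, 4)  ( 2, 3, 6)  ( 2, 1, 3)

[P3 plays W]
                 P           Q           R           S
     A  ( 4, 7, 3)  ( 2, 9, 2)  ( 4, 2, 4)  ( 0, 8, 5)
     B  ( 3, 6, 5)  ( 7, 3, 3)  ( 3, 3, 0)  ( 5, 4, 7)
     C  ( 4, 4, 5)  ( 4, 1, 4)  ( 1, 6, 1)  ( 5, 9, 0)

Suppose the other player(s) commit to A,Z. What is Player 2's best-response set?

u_2(P vs A,Z) = 1
u_2(Q vs A,Z) = 5
u_2(R vs A,Z) = 2
u_2(S vs A,Z) = 5
max payoff 5 at {Q,S}

BR_2 = {Q,S}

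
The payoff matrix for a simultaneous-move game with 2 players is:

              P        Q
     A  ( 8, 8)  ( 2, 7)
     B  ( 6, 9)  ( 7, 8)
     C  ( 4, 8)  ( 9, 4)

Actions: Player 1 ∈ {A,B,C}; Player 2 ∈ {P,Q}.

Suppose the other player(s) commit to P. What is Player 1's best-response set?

P1 best: {A}

u_1(A vs P) = 8
u_1(B vs P) = 6
u_1(C vs P) = 4
max payoff 8 at {A}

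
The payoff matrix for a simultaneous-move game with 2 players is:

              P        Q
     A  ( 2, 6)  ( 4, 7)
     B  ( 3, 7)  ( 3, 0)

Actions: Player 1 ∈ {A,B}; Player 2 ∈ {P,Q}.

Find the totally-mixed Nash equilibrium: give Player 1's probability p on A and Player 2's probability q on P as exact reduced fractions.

p=7/8, q=1/2

P1 indiff ⇒ q·2+(1-q)·4 = q·3+(1-q)·3 ⇒ q(-1) = (1-q)(-1) ⇒ q = 1/2
P2 indiff ⇒ p·6+(1-p)·7 = p·7+(1-p)·0 ⇒ p(-1) = (1-p)(-7) ⇒ p = 7/8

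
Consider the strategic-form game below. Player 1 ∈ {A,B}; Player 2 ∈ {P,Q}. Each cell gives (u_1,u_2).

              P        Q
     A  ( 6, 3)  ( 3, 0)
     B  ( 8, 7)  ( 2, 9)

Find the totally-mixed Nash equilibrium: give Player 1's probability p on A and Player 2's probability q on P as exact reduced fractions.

P1 indiff ⇒ q·6+(1-q)·3 = q·8+(1-q)·2 ⇒ q(-2) = (1-q)(-1) ⇒ q = 1/3
P2 indiff ⇒ p·3+(1-p)·7 = p·0+(1-p)·9 ⇒ p(3) = (1-p)(2) ⇒ p = 2/5

p=2/5, q=1/3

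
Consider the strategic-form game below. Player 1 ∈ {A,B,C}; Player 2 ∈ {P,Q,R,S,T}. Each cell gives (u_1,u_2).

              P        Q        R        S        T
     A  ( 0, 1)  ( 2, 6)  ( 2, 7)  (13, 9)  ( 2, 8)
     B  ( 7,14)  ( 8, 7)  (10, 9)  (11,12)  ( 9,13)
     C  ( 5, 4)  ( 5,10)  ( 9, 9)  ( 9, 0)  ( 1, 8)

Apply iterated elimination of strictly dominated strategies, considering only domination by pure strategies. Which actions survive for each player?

P1 drop C (B beats it: P:7>5 Q:8>5 R:10>9 S:11>9 T:9>1)
P2 drop Q (R beats it: A:7>6 B:9>7)
P2 drop R (S beats it: A:9>7 B:12>9)
P1→{A,B} P2→{P,S,T}

IESDS → P1:{A,B} P2:{P,S,T}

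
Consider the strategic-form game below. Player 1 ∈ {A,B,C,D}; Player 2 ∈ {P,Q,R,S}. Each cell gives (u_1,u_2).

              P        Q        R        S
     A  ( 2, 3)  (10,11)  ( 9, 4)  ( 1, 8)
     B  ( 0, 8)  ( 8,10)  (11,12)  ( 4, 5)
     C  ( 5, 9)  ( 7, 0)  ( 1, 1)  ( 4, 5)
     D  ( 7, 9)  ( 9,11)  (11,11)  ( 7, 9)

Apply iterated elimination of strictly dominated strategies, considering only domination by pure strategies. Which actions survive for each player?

P1 drop C (D beats it: P:7>5 Q:9>7 R:11>1 S:7>4)
P2 drop P (Q beats it: A:11>3 B:10>8 D:11>9)
P2 drop S (Q beats it: A:11>8 B:10>5 D:11>9)
P1→{A,B,D} P2→{Q,R}

Remaining: P1:{A,B,D} P2:{Q,R}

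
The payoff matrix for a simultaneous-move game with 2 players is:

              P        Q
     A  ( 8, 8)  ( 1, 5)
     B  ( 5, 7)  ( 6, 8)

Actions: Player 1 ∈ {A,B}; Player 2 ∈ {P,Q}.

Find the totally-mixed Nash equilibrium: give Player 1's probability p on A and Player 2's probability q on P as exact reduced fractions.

P1 indiff ⇒ q·8+(1-q)·1 = q·5+(1-q)·6 ⇒ q(3) = (1-q)(5) ⇒ q = 5/8
P2 indiff ⇒ p·8+(1-p)·7 = p·5+(1-p)·8 ⇒ p(3) = (1-p)(1) ⇒ p = 1/4

P1 mixes 1/4 on A; P2 mixes 5/8 on P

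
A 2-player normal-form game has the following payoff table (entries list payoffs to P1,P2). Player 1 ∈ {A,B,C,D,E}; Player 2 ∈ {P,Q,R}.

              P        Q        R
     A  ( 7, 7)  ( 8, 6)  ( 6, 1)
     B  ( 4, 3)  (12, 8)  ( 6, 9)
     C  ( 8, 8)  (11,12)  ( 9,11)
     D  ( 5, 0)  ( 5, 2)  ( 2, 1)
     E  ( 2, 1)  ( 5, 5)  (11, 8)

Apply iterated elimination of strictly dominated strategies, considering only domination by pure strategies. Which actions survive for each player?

Remaining: P1:{B,C,E} P2:{Q,R}

P1 drop A (C beats it: P:8>7 Q:11>8 R:9>6)
P1 drop D (C beats it: P:8>5 Q:11>5 R:9>2)
P2 drop P (Q beats it: B:8>3 C:12>8 E:5>1)
P1→{B,C,E} P2→{Q,R}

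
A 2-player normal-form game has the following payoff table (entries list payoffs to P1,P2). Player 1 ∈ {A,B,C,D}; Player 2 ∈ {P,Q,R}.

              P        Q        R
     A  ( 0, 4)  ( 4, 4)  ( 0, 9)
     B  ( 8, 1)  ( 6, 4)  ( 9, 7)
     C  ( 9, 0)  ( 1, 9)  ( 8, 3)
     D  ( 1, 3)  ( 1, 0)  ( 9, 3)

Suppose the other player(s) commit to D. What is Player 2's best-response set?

argmax u_2 = {P,R}

u_2(P vs D) = 3
u_2(Q vs D) = 0
u_2(R vs D) = 3
max payoff 3 at {P,R}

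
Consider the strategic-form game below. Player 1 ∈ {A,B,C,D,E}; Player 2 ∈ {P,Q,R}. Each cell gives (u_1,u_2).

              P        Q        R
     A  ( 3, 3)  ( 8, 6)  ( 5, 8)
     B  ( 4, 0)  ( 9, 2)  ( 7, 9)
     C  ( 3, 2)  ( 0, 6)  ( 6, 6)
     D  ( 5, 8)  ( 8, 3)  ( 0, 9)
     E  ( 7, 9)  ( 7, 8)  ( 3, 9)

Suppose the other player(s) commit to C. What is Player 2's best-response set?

P2 best: {Q,R}

u_2(P vs C) = 2
u_2(Q vs C) = 6
u_2(R vs C) = 6
max payoff 6 at {Q,R}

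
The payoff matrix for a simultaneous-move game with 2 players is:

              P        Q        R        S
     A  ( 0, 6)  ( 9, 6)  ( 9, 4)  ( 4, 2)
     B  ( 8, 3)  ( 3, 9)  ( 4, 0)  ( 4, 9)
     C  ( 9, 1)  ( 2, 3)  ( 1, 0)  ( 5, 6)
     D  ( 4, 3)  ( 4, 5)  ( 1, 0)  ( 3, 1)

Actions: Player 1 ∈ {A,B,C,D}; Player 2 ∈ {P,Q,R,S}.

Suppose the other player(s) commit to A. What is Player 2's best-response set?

u_2(P vs A) = 6
u_2(Q vs A) = 6
u_2(R vs A) = 4
u_2(S vs A) = 2
max payoff 6 at {P,Q}

BR_2 = {P,Q}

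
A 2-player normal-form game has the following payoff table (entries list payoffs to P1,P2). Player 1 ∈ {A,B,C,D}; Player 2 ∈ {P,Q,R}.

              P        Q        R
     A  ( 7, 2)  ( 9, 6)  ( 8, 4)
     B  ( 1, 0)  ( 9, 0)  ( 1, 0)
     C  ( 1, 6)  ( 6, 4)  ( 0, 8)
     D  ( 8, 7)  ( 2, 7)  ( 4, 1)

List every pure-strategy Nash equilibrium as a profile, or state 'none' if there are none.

(A,P): not NE [P1→D gives 8>7; P2→Q gives 6>2]
(A,Q): NE
(A,R): not NE [P2→Q gives 6>4]
(B,P): not NE [P1→D gives 8>1]
(B,Q): NE
(B,R): not NE [P1→A gives 8>1]
(C,P): not NE [P1→D gives 8>1; P2→R gives 8>6]
(C,Q): not NE [P1→B gives 9>6; P2→R gives 8>4]
(C,R): not NE [P1→A gives 8>0]
(D,P): NE
(D,Q): not NE [P1→B gives 9>2]
(D,R): not NE [P1→A gives 8>4; P2→Q gives 7>1]

NE set: (A,Q), (B,Q), (D,P)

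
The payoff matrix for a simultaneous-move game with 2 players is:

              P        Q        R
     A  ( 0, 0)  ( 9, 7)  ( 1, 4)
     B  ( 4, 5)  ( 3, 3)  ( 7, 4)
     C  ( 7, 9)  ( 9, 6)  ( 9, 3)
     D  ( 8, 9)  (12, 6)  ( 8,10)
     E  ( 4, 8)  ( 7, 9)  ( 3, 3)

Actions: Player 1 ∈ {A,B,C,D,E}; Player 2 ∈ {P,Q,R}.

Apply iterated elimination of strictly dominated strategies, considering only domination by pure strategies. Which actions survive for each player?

P1 drop A (D beats it: P:8>0 Q:12>9 R:8>1)
P1 drop B (C beats it: P:7>4 Q:9>3 R:9>7)
P1 drop E (C beats it: P:7>4 Q:9>7 R:9>3)
P2 drop Q (P beats it: C:9>6 D:9>6)
P1→{C,D} P2→{P,R}

Survivors P1:{C,D} P2:{P,R}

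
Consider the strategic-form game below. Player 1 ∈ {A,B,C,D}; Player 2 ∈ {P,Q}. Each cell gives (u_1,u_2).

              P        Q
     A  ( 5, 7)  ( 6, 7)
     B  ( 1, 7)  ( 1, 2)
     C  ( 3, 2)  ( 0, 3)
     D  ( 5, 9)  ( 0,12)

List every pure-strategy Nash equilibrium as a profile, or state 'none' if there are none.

(A,P): NE
(A,Q): NE
(B,P): not NE [P1→D gives 5>1]
(B,Q): not NE [P1→A gives 6>1; P2→P gives 7>2]
(C,P): not NE [P1→D gives 5>3; P2→Q gives 3>2]
(C,Q): not NE [P1→A gives 6>0]
(D,P): not NE [P2→Q gives 12>9]
(D,Q): not NE [P1→A gives 6>0]

PSNE = {(A,P), (A,Q)}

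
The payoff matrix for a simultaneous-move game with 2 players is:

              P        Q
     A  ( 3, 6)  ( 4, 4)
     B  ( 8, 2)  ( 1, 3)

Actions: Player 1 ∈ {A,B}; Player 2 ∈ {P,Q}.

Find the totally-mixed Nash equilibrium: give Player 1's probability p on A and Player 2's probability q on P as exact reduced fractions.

P1 indiff ⇒ q·3+(1-q)·4 = q·8+(1-q)·1 ⇒ q(-5) = (1-q)(-3) ⇒ q = 3/8
P2 indiff ⇒ p·6+(1-p)·2 = p·4+(1-p)·3 ⇒ p(2) = (1-p)(1) ⇒ p = 1/3

(p,q) = (1/3, 3/8)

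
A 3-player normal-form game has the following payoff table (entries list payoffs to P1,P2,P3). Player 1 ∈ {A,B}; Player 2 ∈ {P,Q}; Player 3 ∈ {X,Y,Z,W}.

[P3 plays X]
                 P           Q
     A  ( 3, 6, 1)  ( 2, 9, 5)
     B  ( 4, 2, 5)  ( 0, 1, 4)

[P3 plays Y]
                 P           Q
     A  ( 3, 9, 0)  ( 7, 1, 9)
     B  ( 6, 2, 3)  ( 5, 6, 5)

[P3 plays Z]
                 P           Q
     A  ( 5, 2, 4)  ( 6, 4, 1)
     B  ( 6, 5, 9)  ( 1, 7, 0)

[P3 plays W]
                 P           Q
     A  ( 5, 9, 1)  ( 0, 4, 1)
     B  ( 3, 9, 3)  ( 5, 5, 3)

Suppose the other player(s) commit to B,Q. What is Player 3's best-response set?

P3 best: {Y}

u_3(X vs B,Q) = 4
u_3(Y vs B,Q) = 5
u_3(Z vs B,Q) = 0
u_3(W vs B,Q) = 3
max payoff 5 at {Y}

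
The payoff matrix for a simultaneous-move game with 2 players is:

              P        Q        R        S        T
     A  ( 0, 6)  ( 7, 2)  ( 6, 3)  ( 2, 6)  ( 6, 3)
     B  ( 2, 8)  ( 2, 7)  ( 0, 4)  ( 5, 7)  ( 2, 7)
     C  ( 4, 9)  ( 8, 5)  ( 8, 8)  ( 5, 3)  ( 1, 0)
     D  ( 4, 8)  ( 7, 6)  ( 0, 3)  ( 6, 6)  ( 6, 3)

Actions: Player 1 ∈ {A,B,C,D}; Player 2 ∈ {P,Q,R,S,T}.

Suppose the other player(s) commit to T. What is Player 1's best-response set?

BR_1 = {A,D}

u_1(A vs T) = 6
u_1(B vs T) = 2
u_1(C vs T) = 1
u_1(D vs T) = 6
max payoff 6 at {A,D}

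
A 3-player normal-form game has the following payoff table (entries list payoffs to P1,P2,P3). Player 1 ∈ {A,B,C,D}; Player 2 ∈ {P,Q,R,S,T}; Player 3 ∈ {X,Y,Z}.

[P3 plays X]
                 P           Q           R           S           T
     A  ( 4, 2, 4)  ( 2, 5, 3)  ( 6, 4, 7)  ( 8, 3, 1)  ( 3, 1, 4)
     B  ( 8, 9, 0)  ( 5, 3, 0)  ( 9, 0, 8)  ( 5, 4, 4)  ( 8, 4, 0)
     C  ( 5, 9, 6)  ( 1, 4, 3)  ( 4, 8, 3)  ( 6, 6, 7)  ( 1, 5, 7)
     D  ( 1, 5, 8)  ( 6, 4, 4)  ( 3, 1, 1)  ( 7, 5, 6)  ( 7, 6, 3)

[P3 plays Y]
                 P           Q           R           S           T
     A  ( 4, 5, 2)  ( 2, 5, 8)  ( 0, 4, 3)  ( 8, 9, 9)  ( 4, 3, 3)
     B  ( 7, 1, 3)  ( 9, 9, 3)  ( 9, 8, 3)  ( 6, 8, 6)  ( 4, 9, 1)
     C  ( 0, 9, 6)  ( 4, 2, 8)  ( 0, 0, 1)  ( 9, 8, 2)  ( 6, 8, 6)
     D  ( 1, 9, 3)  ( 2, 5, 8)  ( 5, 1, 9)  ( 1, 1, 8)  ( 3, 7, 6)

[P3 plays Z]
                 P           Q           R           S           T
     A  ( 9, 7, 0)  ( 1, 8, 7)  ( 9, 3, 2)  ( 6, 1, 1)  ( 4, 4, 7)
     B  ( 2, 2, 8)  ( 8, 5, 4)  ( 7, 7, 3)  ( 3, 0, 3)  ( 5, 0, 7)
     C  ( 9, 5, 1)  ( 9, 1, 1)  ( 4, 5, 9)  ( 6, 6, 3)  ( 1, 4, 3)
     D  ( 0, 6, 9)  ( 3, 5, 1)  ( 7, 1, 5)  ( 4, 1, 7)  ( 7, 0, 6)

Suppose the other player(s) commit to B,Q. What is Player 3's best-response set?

P3 best: {Z}

u_3(X vs B,Q) = 0
u_3(Y vs B,Q) = 3
u_3(Z vs B,Q) = 4
max payoff 4 at {Z}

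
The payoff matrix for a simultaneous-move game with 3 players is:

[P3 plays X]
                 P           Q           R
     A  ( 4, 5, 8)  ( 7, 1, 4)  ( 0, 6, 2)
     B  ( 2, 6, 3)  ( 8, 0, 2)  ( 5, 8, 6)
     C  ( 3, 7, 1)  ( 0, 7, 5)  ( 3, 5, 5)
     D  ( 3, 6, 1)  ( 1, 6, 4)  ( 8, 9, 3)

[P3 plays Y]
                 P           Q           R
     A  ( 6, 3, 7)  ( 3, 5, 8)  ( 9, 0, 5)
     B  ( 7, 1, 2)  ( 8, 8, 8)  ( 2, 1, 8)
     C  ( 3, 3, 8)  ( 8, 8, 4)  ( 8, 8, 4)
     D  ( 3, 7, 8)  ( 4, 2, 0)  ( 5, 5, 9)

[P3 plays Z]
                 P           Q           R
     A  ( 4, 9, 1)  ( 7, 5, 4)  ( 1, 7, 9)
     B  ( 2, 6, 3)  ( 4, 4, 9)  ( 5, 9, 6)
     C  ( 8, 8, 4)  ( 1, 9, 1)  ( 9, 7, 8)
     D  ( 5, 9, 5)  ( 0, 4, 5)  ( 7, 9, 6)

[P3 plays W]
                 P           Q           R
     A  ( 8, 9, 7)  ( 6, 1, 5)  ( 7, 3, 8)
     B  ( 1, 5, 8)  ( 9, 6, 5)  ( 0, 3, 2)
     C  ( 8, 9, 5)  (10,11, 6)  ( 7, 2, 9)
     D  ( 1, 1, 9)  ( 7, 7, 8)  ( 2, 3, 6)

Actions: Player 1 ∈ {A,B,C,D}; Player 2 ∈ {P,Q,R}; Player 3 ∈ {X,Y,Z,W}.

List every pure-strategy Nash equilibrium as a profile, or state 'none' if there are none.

(A,P,X): not NE [P2→R gives 6>5]
(A,P,Y): not NE [P1→B gives 7>6; P2→Q gives 5>3; P3→X gives 8>7]
(A,P,Z): not NE [P1→C gives 8>4; P3→X gives 8>1]
(A,P,W): not NE [P3→X gives 8>7]
(A,Q,X): not NE [P1→B gives 8>7; P2→R gives 6>1; P3→Y gives 8>4]
(A,Q,Y): not NE [P1→C gives 8>3]
(A,Q,Z): not NE [P2→P gives 9>5; P3→Y gives 8>4]
(A,Q,W): not NE [P1→C gives 10>6; P2→P gives 9>1; P3→Y gives 8>5]
(A,R,X): not NE [P1→D gives 8>0; P3→Z gives 9>2]
(A,R,Y): not NE [P2→Q gives 5>0; P3→Z gives 9>5]
(A,R,Z): not NE [P1→C gives 9>1; P2→P gives 9>7]
(A,R,W): not NE [P2→P gives 9>3; P3→Z gives 9>8]
(B,P,X): not NE [P1→A gives 4>2; P2→R gives 8>6; P3→W gives 8>3]
(B,P,Y): not NE [P2→Q gives 8>1; P3→W gives 8>2]
(B,P,Z): not NE [P1→C gives 8>2; P2→R gives 9>6; P3→W gives 8>3]
(B,P,W): not NE [P1→C gives 8>1; P2→Q gives 6>5]
(B,Q,X): not NE [P2→R gives 8>0; P3→Z gives 9>2]
(B,Q,Y): not NE [P3→Z gives 9>8]
(B,Q,Z): not NE [P1→A gives 7>4; P2→R gives 9>4]
(B,Q,W): not NE [P1→C gives 10>9; P3→Z gives 9>5]
(B,R,X): not NE [P1→D gives 8>5; P3→Y gives 8>6]
(B,R,Y): not NE [P1→A gives 9>2; P2→Q gives 8>1]
(B,R,Z): not NE [P1→C gives 9>5; P3→Y gives 8>6]
(B,R,W): not NE [P1→C gives 7>0; P2→Q gives 6>3; P3→Y gives 8>2]
(C,P,X): not NE [P1→A gives 4>3; P3→Y gives 8>1]
(C,P,Y): not NE [P1→B gives 7>3; P2→R gives 8>3]
(C,P,Z): not NE [P2→Q gives 9>8; P3→Y gives 8>4]
(C,P,W): not NE [P2→Q gives 11>9; P3→Y gives 8>5]
(C,Q,X): not NE [P1→B gives 8>0; P3→W gives 6>5]
(C,Q,Y): not NE [P3→W gives 6>4]
(C,Q,Z): not NE [P1→A gives 7>1; P3→W gives 6>1]
(C,Q,W): NE
(C,R,X): not NE [P1→D gives 8>3; P2→Q gives 7>5; P3→W gives 9>5]
(C,R,Y): not NE [P1→A gives 9>8; P3→W gives 9>4]
(C,R,Z): not NE [P2→Q gives 9>7; P3→W gives 9>8]
(C,R,W): not NE [P2→Q gives 11>2]
(D,P,X): not NE [P1→A gives 4>3; P2→R gives 9>6; P3→W gives 9>1]
(D,P,Y): not NE [P1→B gives 7>3; P3→W gives 9>8]
(D,P,Z): not NE [P1→C gives 8>5; P3→W gives 9>5]
(D,P,W): not NE [P1→C gives 8>1; P2→Q gives 7>1]
(D,Q,X): not NE [P1→B gives 8>1; P2→R gives 9>6; P3→W gives 8>4]
(D,Q,Y): not NE [P1→C gives 8>4; P2→P gives 7>2; P3→W gives 8>0]
(D,Q,Z): not NE [P1→A gives 7>0; P2→R gives 9>4; P3→W gives 8>5]
(D,Q,W): not NE [P1→C gives 10>7]
(D,R,X): not NE [P3→Y gives 9>3]
(D,R,Y): not NE [P1→A gives 9>5; P2→P gives 7>5]
(D,R,Z): not NE [P1→C gives 9>7; P3→Y gives 9>6]
(D,R,W): not NE [P1→C gives 7>2; P2→Q gives 7>3; P3→Y gives 9>6]

Nash profiles: (C,Q,W)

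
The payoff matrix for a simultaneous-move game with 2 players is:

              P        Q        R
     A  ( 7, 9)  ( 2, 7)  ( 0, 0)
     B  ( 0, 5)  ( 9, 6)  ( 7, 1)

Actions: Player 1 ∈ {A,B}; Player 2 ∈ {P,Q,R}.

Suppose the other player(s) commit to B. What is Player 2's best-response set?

u_2(P vs B) = 5
u_2(Q vs B) = 6
u_2(R vs B) = 1
max payoff 6 at {Q}

P2 best: {Q}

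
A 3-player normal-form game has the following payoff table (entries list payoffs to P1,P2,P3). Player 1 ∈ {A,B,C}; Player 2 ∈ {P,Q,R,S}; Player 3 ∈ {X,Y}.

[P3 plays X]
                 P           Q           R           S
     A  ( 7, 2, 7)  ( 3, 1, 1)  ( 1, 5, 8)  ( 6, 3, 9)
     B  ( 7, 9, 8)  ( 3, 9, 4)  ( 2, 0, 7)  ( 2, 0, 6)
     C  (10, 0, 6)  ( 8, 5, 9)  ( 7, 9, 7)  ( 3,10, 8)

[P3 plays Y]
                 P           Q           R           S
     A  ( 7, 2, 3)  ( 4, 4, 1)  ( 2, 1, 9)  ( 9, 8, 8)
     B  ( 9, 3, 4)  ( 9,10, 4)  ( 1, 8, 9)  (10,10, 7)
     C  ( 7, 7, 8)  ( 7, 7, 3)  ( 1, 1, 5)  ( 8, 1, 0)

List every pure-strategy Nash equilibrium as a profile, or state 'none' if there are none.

NE set: (B,Q,Y), (B,S,Y)

(A,P,X): not NE [P1→C gives 10>7; P2→R gives 5>2]
(A,P,Y): not NE [P1→B gives 9>7; P2→S gives 8>2; P3→X gives 7>3]
(A,Q,X): not NE [P1→C gives 8>3; P2→R gives 5>1]
(A,Q,Y): not NE [P1→B gives 9>4; P2→S gives 8>4]
(A,R,X): not NE [P1→C gives 7>1; P3→Y gives 9>8]
(A,R,Y): not NE [P2→S gives 8>1]
(A,S,X): not NE [P2→R gives 5>3]
(A,S,Y): not NE [P1→B gives 10>9; P3→X gives 9>8]
(B,P,X): not NE [P1→C gives 10>7]
(B,P,Y): not NE [P2→S gives 10>3; P3→X gives 8>4]
(B,Q,X): not NE [P1→C gives 8>3]
(B,Q,Y): NE
(B,R,X): not NE [P1→C gives 7>2; P2→Q gives 9>0; P3→Y gives 9>7]
(B,R,Y): not NE [P1→A gives 2>1; P2→S gives 10>8]
(B,S,X): not NE [P1→A gives 6>2; P2→Q gives 9>0; P3→Y gives 7>6]
(B,S,Y): NE
(C,P,X): not NE [P2→S gives 10>0; P3→Y gives 8>6]
(C,P,Y): not NE [P1→B gives 9>7]
(C,Q,X): not NE [P2→S gives 10>5]
(C,Q,Y): not NE [P1→B gives 9>7; P3→X gives 9>3]
(C,R,X): not NE [P2→S gives 10>9]
(C,R,Y): not NE [P1→A gives 2>1; P2→Q gives 7>1; P3→X gives 7>5]
(C,S,X): not NE [P1→A gives 6>3]
(C,S,Y): not NE [P1→B gives 10>8; P2→Q gives 7>1; P3→X gives 8>0]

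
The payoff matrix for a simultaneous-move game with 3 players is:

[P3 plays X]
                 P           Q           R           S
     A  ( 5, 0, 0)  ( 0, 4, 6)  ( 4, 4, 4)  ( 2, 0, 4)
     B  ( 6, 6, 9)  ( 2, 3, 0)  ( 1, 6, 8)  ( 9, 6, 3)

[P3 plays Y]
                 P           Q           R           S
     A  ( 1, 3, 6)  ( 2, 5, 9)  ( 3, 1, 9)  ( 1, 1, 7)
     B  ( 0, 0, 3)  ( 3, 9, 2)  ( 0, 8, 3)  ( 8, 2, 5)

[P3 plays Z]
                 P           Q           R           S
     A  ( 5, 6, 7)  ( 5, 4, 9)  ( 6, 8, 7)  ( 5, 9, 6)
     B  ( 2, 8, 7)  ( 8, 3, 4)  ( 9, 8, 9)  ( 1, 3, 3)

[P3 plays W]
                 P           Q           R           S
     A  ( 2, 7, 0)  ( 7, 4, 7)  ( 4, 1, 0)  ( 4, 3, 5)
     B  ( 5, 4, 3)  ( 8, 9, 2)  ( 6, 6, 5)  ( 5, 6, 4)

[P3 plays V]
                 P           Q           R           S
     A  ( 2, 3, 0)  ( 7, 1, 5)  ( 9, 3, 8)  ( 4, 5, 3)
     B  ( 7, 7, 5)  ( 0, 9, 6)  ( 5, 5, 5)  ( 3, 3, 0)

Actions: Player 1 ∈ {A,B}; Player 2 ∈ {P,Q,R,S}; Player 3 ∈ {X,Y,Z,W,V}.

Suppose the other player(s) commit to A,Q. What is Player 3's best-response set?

BR_3 = {Y,Z}

u_3(X vs A,Q) = 6
u_3(Y vs A,Q) = 9
u_3(Z vs A,Q) = 9
u_3(W vs A,Q) = 7
u_3(V vs A,Q) = 5
max payoff 9 at {Y,Z}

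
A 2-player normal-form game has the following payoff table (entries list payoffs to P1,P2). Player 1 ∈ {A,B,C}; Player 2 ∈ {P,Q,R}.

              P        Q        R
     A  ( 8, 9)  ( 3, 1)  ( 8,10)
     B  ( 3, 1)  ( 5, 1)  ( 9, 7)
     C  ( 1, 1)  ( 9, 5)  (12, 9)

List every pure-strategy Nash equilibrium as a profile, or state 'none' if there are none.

PSNE = {(C,R)}

(A,P): not NE [P2→R gives 10>9]
(A,Q): not NE [P1→C gives 9>3; P2→R gives 10>1]
(A,R): not NE [P1→C gives 12>8]
(B,P): not NE [P1→A gives 8>3; P2→R gives 7>1]
(B,Q): not NE [P1→C gives 9>5; P2→R gives 7>1]
(B,R): not NE [P1→C gives 12>9]
(C,P): not NE [P1→A gives 8>1; P2→R gives 9>1]
(C,Q): not NE [P2→R gives 9>5]
(C,R): NE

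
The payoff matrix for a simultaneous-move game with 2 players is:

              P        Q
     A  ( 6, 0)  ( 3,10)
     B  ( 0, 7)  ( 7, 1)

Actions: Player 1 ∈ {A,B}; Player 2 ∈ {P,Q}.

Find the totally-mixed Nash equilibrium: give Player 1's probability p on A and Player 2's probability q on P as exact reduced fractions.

P1 indiff ⇒ q·6+(1-q)·3 = q·0+(1-q)·7 ⇒ q(6) = (1-q)(4) ⇒ q = 2/5
P2 indiff ⇒ p·0+(1-p)·7 = p·10+(1-p)·1 ⇒ p(-10) = (1-p)(-6) ⇒ p = 3/8

P1 mixes 3/8 on A; P2 mixes 2/5 on P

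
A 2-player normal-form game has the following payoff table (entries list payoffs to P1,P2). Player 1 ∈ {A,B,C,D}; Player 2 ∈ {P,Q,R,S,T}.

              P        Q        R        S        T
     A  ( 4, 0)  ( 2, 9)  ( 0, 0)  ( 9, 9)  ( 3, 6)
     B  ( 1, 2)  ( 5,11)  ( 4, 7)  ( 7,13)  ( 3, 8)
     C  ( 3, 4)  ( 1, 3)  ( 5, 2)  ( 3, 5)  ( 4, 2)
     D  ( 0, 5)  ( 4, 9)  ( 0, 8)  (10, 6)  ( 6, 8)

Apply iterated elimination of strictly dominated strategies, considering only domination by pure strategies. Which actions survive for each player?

P2 drop P (S beats it: A:9>0 B:13>2 C:5>4 D:6>5)
P2 drop R (Q beats it: A:9>0 B:11>7 C:3>2 D:9>8)
P1 drop A (D beats it: Q:4>2 S:10>9 T:6>3)
P1 drop C (D beats it: Q:4>1 S:10>3 T:6>4)
P2 drop T (Q beats it: B:11>8 D:9>8)
P1→{B,D} P2→{Q,S}

Remaining: P1:{B,D} P2:{Q,S}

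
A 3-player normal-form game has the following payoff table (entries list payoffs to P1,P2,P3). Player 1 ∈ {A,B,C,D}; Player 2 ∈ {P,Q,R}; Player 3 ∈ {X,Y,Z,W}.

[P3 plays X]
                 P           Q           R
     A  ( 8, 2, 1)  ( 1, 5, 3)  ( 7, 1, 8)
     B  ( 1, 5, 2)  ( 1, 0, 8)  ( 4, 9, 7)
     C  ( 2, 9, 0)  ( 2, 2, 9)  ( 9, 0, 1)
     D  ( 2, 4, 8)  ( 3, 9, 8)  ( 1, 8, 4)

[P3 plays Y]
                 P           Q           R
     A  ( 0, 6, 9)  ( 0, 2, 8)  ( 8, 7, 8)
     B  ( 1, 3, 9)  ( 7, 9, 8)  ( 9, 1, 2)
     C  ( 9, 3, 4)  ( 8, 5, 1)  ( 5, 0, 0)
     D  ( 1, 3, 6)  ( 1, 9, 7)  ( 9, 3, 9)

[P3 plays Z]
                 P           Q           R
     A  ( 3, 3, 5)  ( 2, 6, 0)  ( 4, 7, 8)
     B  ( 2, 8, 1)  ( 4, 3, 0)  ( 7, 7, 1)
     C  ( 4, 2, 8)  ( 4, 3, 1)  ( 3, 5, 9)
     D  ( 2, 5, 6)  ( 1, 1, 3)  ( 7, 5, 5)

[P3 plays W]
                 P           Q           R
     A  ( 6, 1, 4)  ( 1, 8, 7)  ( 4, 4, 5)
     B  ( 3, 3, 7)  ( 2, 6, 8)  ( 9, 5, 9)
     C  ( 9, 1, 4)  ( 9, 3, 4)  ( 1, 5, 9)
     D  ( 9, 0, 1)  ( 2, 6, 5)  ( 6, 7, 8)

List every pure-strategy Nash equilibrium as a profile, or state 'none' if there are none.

(A,P,X): not NE [P2→Q gives 5>2; P3→Y gives 9>1]
(A,P,Y): not NE [P1→C gives 9>0; P2→R gives 7>6]
(A,P,Z): not NE [P1→C gives 4>3; P2→R gives 7>3; P3→Y gives 9>5]
(A,P,W): not NE [P1→D gives 9>6; P2→Q gives 8>1; P3→Y gives 9>4]
(A,Q,X): not NE [P1→D gives 3>1; P3→Y gives 8>3]
(A,Q,Y): not NE [P1→C gives 8>0; P2→R gives 7>2]
(A,Q,Z): not NE [P1→C gives 4>2; P2→R gives 7>6; P3→Y gives 8>0]
(A,Q,W): not NE [P1→C gives 9>1; P3→Y gives 8>7]
(A,R,X): not NE [P1→C gives 9>7; P2→Q gives 5>1]
(A,R,Y): not NE [P1→D gives 9>8]
(A,R,Z): not NE [P1→D gives 7>4]
(A,R,W): not NE [P1→B gives 9>4; P2→Q gives 8>4; P3→Z gives 8>5]
(B,P,X): not NE [P1→A gives 8>1; P2→R gives 9>5; P3→Y gives 9>2]
(B,P,Y): not NE [P1→C gives 9>1; P2→Q gives 9>3]
(B,P,Z): not NE [P1→C gives 4>2; P3→Y gives 9>1]
(B,P,W): not NE [P1→D gives 9>3; P2→Q gives 6>3; P3→Y gives 9>7]
(B,Q,X): not NE [P1→D gives 3>1; P2→R gives 9>0]
(B,Q,Y): not NE [P1→C gives 8>7]
(B,Q,Z): not NE [P2→P gives 8>3; P3→W gives 8>0]
(B,Q,W): not NE [P1→C gives 9>2]
(B,R,X): not NE [P1→C gives 9>4; P3→W gives 9>7]
(B,R,Y): not NE [P2→Q gives 9>1; P3→W gives 9>2]
(B,R,Z): not NE [P2→P gives 8>7; P3→W gives 9>1]
(B,R,W): not NE [P2→Q gives 6>5]
(C,P,X): not NE [P1→A gives 8>2; P3→Z gives 8>0]
(C,P,Y): not NE [P2→Q gives 5>3; P3→Z gives 8>4]
(C,P,Z): not NE [P2→R gives 5>2]
(C,P,W): not NE [P2→R gives 5>1; P3→Z gives 8>4]
(C,Q,X): not NE [P1→D gives 3>2; P2→P gives 9>2]
(C,Q,Y): not NE [P3→X gives 9>1]
(C,Q,Z): not NE [P2→R gives 5>3; P3→X gives 9>1]
(C,Q,W): not NE [P2→R gives 5>3; P3→X gives 9>4]
(C,R,X): not NE [P2→P gives 9>0; P3→W gives 9>1]
(C,R,Y): not NE [P1→D gives 9>5; P2→Q gives 5>0; P3→W gives 9>0]
(C,R,Z): not NE [P1→D gives 7>3]
(C,R,W): not NE [P1→B gives 9>1]
(D,P,X): not NE [P1→A gives 8>2; P2→Q gives 9>4]
(D,P,Y): not NE [P1→C gives 9>1; P2→Q gives 9>3; P3→X gives 8>6]
(D,P,Z): not NE [P1→C gives 4>2; P3→X gives 8>6]
(D,P,W): not NE [P2→R gives 7>0; P3→X gives 8>1]
(D,Q,X): NE
(D,Q,Y): not NE [P1→C gives 8>1; P3→X gives 8>7]
(D,Q,Z): not NE [P1→C gives 4>1; P2→R gives 5>1; P3→X gives 8>3]
(D,Q,W): not NE [P1→C gives 9>2; P2→R gives 7>6; P3→X gives 8>5]
(D,R,X): not NE [P1→C gives 9>1; P2→Q gives 9>8; P3→Y gives 9>4]
(D,R,Y): not NE [P2→Q gives 9>3]
(D,R,Z): not NE [P3→Y gives 9>5]
(D,R,W): not NE [P1→B gives 9>6; P3→Y gives 9>8]

Nash profiles: (D,Q,X)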